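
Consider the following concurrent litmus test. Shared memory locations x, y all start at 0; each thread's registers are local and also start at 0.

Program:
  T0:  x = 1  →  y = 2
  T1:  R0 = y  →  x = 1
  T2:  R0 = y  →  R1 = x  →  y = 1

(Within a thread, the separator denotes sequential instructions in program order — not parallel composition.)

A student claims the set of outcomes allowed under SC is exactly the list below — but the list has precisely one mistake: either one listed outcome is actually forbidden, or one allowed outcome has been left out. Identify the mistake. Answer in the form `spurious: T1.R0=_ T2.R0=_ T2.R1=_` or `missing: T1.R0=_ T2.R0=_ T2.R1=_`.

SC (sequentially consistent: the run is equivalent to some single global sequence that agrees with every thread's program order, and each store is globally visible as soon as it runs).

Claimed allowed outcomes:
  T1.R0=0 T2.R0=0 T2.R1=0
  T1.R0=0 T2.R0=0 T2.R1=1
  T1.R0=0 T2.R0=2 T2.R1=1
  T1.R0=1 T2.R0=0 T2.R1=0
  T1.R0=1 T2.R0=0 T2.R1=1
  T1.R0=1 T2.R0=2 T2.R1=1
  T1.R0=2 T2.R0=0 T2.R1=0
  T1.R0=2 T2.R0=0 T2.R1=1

missing: T1.R0=2 T2.R0=2 T2.R1=1

outcome vector order: (T1.R0,T2.R0,T2.R1)
SC (9): <0 0 0>; <0 0 1>; <0 2 1>; <1 0 0>; <1 0 1>; <1 2 1>; <2 0 0>; <2 0 1>; <2 2 1>
SC∖claimed = {<2 2 1>}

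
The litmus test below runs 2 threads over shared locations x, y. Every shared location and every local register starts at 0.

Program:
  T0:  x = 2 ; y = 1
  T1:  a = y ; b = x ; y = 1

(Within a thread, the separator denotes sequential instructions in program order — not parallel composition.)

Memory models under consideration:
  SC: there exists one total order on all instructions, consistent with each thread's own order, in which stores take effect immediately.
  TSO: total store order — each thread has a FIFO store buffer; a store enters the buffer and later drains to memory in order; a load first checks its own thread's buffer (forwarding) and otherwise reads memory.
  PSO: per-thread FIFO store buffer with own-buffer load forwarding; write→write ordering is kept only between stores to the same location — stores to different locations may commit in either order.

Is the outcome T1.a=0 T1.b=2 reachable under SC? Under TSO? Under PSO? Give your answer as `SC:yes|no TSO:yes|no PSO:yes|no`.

outcome vector order: (T1.a,T1.b)
SC (3): (0,0), (0,2), (1,2)
TSO (3): (0,0), (0,2), (1,2)
PSO (4): (0,0), (0,2), (1,0), (1,2)
target (0,2) ∈ {SC,TSO,PSO}

SC:yes TSO:yes PSO:yes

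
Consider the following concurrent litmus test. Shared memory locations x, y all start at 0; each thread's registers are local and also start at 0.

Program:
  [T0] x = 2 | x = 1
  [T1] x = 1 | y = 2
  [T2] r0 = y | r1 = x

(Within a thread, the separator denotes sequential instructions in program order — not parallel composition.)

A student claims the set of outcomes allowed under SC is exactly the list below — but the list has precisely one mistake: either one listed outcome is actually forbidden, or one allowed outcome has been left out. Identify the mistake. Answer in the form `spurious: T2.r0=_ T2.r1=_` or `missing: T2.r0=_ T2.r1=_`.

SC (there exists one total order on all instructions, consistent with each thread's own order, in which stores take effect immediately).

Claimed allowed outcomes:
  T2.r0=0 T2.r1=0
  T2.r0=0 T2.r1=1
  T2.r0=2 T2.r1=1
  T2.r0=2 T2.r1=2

missing: T2.r0=0 T2.r1=2

outcome vector order: (T2.r0,T2.r1)
SC (5): <0 0> <0 1> <0 2> <2 1> <2 2>
SC∖claimed = {<0 2>}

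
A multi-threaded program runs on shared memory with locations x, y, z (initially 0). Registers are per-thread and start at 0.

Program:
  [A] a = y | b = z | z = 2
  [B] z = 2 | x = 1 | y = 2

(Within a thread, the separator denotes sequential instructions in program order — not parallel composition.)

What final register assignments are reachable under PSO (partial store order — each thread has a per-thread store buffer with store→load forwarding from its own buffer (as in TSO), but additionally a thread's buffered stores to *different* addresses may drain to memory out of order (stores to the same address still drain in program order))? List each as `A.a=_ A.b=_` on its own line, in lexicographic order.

outcome vector order: (A.a,A.b)
|PSO outcomes| = 4

A.a=0 A.b=0
A.a=0 A.b=2
A.a=2 A.b=0
A.a=2 A.b=2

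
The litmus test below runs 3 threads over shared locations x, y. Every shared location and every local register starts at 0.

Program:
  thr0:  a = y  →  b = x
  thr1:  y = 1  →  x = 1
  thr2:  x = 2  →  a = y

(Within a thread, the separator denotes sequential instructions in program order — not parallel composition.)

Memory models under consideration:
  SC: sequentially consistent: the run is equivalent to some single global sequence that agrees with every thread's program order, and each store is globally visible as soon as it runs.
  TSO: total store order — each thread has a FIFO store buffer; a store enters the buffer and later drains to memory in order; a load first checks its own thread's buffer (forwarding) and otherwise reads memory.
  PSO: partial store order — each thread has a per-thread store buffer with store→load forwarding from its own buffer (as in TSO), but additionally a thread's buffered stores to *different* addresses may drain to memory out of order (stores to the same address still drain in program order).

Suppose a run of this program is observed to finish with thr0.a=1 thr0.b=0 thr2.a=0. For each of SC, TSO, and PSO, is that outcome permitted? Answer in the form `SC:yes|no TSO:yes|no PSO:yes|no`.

SC:no TSO:yes PSO:yes

outcome vector order: (thr0.a,thr0.b,thr2.a)
[SC] allowed = {0/0/0 0/0/1 0/1/0 0/1/1 0/2/0 0/2/1 1/0/1 1/1/0 1/1/1 1/2/0 1/2/1}
[TSO] allowed = {0/0/0 0/0/1 0/1/0 0/1/1 0/2/0 0/2/1 1/0/0 1/0/1 1/1/0 1/1/1 1/2/0 1/2/1}
[PSO] allowed = {0/0/0 0/0/1 0/1/0 0/1/1 0/2/0 0/2/1 1/0/0 1/0/1 1/1/0 1/1/1 1/2/0 1/2/1}
target 1/0/0 ∈ {TSO,PSO}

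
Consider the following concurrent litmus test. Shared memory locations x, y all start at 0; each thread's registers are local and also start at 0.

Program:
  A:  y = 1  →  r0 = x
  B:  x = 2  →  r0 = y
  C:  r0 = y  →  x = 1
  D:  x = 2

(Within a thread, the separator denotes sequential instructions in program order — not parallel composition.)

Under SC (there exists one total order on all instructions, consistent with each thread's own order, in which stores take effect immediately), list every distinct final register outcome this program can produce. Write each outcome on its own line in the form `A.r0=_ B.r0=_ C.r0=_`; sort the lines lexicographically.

A.r0=0 B.r0=1 C.r0=0
A.r0=0 B.r0=1 C.r0=1
A.r0=1 B.r0=0 C.r0=0
A.r0=1 B.r0=0 C.r0=1
A.r0=1 B.r0=1 C.r0=0
A.r0=1 B.r0=1 C.r0=1
A.r0=2 B.r0=0 C.r0=0
A.r0=2 B.r0=0 C.r0=1
A.r0=2 B.r0=1 C.r0=0
A.r0=2 B.r0=1 C.r0=1

outcome vector order: (A.r0,B.r0,C.r0)
|SC outcomes| = 10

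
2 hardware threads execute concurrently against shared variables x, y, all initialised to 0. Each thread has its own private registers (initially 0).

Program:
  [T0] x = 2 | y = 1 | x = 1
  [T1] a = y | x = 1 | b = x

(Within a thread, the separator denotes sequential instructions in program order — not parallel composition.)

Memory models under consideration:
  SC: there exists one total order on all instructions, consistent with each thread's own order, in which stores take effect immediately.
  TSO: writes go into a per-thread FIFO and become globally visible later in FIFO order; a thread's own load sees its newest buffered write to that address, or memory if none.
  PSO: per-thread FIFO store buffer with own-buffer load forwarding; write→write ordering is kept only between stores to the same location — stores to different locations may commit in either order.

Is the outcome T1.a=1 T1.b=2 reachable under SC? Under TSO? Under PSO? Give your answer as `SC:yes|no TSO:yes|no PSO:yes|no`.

outcome vector order: (T1.a,T1.b)
SC (3): <0 1>; <0 2>; <1 1>
TSO (3): <0 1>; <0 2>; <1 1>
PSO (4): <0 1>; <0 2>; <1 1>; <1 2>
target <1 2> ∈ {PSO}

SC:no TSO:no PSO:yes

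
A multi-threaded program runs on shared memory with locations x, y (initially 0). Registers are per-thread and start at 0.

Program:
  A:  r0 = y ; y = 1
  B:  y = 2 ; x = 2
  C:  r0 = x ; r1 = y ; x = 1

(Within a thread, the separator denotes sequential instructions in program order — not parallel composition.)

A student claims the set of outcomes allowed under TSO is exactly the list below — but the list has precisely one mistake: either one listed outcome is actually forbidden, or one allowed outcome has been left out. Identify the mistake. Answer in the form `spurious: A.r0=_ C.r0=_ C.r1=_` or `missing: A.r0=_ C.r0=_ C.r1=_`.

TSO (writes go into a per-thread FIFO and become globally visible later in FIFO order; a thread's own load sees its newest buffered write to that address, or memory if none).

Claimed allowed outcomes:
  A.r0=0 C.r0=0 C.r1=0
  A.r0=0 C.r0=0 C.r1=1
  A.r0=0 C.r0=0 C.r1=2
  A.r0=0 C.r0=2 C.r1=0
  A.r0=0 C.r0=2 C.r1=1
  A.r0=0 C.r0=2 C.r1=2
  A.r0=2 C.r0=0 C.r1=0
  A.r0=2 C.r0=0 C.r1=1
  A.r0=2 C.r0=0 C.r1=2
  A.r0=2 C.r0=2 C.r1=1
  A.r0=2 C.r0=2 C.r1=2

outcome vector order: (A.r0,C.r0,C.r1)
under TSO → (0,0,0), (0,0,1), (0,0,2), (0,2,1), (0,2,2), (2,0,0), (2,0,1), (2,0,2), (2,2,1), (2,2,2)
claimed∖TSO = {(0,2,0)}

spurious: A.r0=0 C.r0=2 C.r1=0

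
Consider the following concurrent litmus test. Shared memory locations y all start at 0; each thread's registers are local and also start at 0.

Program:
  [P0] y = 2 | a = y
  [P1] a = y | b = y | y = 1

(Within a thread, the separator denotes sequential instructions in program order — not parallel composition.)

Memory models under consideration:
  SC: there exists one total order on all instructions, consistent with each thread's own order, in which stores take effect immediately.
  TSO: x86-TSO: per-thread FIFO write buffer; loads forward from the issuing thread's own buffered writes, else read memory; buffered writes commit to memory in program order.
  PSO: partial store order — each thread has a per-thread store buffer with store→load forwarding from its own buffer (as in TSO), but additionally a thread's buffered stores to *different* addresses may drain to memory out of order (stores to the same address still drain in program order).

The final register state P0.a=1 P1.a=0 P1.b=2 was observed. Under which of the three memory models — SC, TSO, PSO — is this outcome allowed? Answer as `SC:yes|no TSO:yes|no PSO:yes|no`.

outcome vector order: (P0.a,P1.a,P1.b)
[SC] allowed = {1/0/0 1/0/2 1/2/2 2/0/0 2/0/2 2/2/2}
[TSO] allowed = {1/0/0 1/0/2 1/2/2 2/0/0 2/0/2 2/2/2}
[PSO] allowed = {1/0/0 1/0/2 1/2/2 2/0/0 2/0/2 2/2/2}
target 1/0/2 ∈ {SC,TSO,PSO}

SC:yes TSO:yes PSO:yes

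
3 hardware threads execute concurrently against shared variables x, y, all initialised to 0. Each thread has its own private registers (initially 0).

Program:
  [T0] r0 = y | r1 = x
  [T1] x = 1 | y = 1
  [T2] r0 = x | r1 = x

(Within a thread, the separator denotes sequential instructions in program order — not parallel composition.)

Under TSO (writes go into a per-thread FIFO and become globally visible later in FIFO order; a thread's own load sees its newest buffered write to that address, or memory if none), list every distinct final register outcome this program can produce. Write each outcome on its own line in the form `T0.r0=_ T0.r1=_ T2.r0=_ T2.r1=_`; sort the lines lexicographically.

T0.r0=0 T0.r1=0 T2.r0=0 T2.r1=0
T0.r0=0 T0.r1=0 T2.r0=0 T2.r1=1
T0.r0=0 T0.r1=0 T2.r0=1 T2.r1=1
T0.r0=0 T0.r1=1 T2.r0=0 T2.r1=0
T0.r0=0 T0.r1=1 T2.r0=0 T2.r1=1
T0.r0=0 T0.r1=1 T2.r0=1 T2.r1=1
T0.r0=1 T0.r1=1 T2.r0=0 T2.r1=0
T0.r0=1 T0.r1=1 T2.r0=0 T2.r1=1
T0.r0=1 T0.r1=1 T2.r0=1 T2.r1=1

outcome vector order: (T0.r0,T0.r1,T2.r0,T2.r1)
|TSO outcomes| = 9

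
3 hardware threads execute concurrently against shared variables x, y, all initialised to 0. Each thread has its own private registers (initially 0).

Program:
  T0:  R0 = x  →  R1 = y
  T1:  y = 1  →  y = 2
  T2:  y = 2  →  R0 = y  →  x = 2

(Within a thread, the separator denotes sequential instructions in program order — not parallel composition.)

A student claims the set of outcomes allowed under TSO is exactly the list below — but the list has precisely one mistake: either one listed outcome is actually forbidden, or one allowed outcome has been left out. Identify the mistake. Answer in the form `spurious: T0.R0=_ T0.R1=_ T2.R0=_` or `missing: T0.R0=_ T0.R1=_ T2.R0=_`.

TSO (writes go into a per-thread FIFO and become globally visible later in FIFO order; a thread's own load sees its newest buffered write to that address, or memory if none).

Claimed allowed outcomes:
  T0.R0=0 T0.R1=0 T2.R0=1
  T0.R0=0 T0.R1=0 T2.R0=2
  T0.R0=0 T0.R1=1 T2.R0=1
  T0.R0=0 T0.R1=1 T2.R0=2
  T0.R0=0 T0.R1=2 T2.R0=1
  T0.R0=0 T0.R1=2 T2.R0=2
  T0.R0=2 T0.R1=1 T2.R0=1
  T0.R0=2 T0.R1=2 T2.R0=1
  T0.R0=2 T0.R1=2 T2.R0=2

outcome vector order: (T0.R0,T0.R1,T2.R0)
TSO (10): 0/0/1, 0/0/2, 0/1/1, 0/1/2, 0/2/1, 0/2/2, 2/1/1, 2/1/2, 2/2/1, 2/2/2
TSO∖claimed = {2/1/2}

missing: T0.R0=2 T0.R1=1 T2.R0=2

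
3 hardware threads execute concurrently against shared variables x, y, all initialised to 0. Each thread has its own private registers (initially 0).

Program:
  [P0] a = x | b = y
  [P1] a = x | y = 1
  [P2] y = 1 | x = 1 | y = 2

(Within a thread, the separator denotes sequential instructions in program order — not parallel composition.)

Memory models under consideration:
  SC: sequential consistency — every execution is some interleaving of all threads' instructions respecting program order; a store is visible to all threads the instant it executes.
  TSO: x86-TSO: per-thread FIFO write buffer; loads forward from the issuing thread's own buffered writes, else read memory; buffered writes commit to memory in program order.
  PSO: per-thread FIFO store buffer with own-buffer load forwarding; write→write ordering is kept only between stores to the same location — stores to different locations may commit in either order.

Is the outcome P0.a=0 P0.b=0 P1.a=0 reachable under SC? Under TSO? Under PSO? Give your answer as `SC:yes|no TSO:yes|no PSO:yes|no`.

SC:yes TSO:yes PSO:yes

outcome vector order: (P0.a,P0.b,P1.a)
[SC] allowed = {(0,0,0); (0,0,1); (0,1,0); (0,1,1); (0,2,0); (0,2,1); (1,1,0); (1,1,1); (1,2,0); (1,2,1)}
[TSO] allowed = {(0,0,0); (0,0,1); (0,1,0); (0,1,1); (0,2,0); (0,2,1); (1,1,0); (1,1,1); (1,2,0); (1,2,1)}
[PSO] allowed = {(0,0,0); (0,0,1); (0,1,0); (0,1,1); (0,2,0); (0,2,1); (1,0,0); (1,0,1); (1,1,0); (1,1,1); (1,2,0); (1,2,1)}
target (0,0,0) ∈ {SC,TSO,PSO}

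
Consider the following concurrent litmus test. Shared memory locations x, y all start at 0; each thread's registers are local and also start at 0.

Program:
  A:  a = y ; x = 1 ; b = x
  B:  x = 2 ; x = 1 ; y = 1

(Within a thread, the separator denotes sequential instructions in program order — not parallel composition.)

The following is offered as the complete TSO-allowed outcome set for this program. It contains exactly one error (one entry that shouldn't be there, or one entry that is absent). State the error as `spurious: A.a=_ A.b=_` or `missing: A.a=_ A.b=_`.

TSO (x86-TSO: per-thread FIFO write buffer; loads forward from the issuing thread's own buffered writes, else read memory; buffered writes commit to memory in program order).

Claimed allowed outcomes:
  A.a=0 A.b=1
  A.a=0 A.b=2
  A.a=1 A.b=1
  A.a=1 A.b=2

outcome vector order: (A.a,A.b)
under TSO → <0 1>; <0 2>; <1 1>
claimed∖TSO = {<1 2>}

spurious: A.a=1 A.b=2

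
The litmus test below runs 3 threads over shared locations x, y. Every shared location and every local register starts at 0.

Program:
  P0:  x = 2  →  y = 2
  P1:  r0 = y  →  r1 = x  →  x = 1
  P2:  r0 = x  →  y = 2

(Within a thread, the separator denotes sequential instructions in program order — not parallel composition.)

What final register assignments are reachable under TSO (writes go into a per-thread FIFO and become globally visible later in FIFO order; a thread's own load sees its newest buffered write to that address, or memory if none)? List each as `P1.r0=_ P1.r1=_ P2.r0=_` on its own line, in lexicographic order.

P1.r0=0 P1.r1=0 P2.r0=0
P1.r0=0 P1.r1=0 P2.r0=1
P1.r0=0 P1.r1=0 P2.r0=2
P1.r0=0 P1.r1=2 P2.r0=0
P1.r0=0 P1.r1=2 P2.r0=1
P1.r0=0 P1.r1=2 P2.r0=2
P1.r0=2 P1.r1=0 P2.r0=0
P1.r0=2 P1.r1=2 P2.r0=0
P1.r0=2 P1.r1=2 P2.r0=1
P1.r0=2 P1.r1=2 P2.r0=2

outcome vector order: (P1.r0,P1.r1,P2.r0)
|TSO outcomes| = 10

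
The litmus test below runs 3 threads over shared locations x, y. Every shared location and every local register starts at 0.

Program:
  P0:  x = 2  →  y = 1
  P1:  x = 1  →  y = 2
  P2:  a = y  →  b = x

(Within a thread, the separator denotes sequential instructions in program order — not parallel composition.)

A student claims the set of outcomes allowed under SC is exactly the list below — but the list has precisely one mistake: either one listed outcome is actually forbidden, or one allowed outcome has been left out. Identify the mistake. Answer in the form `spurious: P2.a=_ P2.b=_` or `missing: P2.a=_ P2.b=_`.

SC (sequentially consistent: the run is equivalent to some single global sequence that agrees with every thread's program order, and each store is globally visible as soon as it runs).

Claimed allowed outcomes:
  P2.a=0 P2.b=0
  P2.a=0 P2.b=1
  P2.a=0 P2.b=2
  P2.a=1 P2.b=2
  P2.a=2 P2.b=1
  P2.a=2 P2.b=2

missing: P2.a=1 P2.b=1

outcome vector order: (P2.a,P2.b)
under SC → 0/0 0/1 0/2 1/1 1/2 2/1 2/2
SC∖claimed = {1/1}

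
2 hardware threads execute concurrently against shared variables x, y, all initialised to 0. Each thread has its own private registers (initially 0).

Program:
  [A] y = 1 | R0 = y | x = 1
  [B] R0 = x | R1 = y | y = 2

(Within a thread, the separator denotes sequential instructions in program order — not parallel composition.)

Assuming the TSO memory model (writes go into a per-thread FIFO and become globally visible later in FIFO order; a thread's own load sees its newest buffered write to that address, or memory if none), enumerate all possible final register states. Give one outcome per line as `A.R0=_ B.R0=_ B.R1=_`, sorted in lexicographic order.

A.R0=1 B.R0=0 B.R1=0
A.R0=1 B.R0=0 B.R1=1
A.R0=1 B.R0=1 B.R1=1
A.R0=2 B.R0=0 B.R1=0
A.R0=2 B.R0=0 B.R1=1

outcome vector order: (A.R0,B.R0,B.R1)
|TSO outcomes| = 5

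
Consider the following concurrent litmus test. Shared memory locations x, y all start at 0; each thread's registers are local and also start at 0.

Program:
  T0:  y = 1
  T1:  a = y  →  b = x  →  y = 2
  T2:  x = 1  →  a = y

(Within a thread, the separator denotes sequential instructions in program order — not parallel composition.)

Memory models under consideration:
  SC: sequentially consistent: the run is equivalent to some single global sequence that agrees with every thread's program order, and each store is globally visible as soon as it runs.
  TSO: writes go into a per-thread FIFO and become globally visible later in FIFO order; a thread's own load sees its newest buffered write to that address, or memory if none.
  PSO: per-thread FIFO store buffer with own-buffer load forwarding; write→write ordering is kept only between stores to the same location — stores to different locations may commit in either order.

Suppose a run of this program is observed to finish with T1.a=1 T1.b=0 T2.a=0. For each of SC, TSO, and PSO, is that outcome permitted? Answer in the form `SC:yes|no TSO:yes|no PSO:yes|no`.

SC:no TSO:yes PSO:yes

outcome vector order: (T1.a,T1.b,T2.a)
under SC → <0 0 0>; <0 0 1>; <0 0 2>; <0 1 0>; <0 1 1>; <0 1 2>; <1 0 1>; <1 0 2>; <1 1 0>; <1 1 1>; <1 1 2>
under TSO → <0 0 0>; <0 0 1>; <0 0 2>; <0 1 0>; <0 1 1>; <0 1 2>; <1 0 0>; <1 0 1>; <1 0 2>; <1 1 0>; <1 1 1>; <1 1 2>
under PSO → <0 0 0>; <0 0 1>; <0 0 2>; <0 1 0>; <0 1 1>; <0 1 2>; <1 0 0>; <1 0 1>; <1 0 2>; <1 1 0>; <1 1 1>; <1 1 2>
target <1 0 0> ∈ {TSO,PSO}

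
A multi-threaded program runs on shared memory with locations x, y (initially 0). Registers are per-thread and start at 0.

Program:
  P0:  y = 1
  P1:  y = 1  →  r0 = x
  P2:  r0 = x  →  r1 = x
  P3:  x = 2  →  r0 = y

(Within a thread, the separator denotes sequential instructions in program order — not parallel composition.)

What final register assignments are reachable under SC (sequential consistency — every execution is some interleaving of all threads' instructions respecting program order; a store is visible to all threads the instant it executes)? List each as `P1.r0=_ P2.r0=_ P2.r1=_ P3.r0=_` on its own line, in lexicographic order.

outcome vector order: (P1.r0,P2.r0,P2.r1,P3.r0)
|SC outcomes| = 9

P1.r0=0 P2.r0=0 P2.r1=0 P3.r0=1
P1.r0=0 P2.r0=0 P2.r1=2 P3.r0=1
P1.r0=0 P2.r0=2 P2.r1=2 P3.r0=1
P1.r0=2 P2.r0=0 P2.r1=0 P3.r0=0
P1.r0=2 P2.r0=0 P2.r1=0 P3.r0=1
P1.r0=2 P2.r0=0 P2.r1=2 P3.r0=0
P1.r0=2 P2.r0=0 P2.r1=2 P3.r0=1
P1.r0=2 P2.r0=2 P2.r1=2 P3.r0=0
P1.r0=2 P2.r0=2 P2.r1=2 P3.r0=1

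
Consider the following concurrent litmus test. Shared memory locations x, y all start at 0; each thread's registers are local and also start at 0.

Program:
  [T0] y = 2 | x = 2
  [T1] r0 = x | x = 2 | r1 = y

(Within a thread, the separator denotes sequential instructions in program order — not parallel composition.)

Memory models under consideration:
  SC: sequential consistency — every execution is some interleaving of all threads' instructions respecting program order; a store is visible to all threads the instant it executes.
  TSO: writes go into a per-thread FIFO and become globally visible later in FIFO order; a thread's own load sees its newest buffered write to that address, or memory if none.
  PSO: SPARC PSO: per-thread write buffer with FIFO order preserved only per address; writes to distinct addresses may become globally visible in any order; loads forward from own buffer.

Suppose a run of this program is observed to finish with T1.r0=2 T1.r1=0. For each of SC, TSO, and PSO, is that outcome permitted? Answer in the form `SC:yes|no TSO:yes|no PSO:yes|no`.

outcome vector order: (T1.r0,T1.r1)
SC (3): <0 0> <0 2> <2 2>
TSO (3): <0 0> <0 2> <2 2>
PSO (4): <0 0> <0 2> <2 0> <2 2>
target <2 0> ∈ {PSO}

SC:no TSO:no PSO:yes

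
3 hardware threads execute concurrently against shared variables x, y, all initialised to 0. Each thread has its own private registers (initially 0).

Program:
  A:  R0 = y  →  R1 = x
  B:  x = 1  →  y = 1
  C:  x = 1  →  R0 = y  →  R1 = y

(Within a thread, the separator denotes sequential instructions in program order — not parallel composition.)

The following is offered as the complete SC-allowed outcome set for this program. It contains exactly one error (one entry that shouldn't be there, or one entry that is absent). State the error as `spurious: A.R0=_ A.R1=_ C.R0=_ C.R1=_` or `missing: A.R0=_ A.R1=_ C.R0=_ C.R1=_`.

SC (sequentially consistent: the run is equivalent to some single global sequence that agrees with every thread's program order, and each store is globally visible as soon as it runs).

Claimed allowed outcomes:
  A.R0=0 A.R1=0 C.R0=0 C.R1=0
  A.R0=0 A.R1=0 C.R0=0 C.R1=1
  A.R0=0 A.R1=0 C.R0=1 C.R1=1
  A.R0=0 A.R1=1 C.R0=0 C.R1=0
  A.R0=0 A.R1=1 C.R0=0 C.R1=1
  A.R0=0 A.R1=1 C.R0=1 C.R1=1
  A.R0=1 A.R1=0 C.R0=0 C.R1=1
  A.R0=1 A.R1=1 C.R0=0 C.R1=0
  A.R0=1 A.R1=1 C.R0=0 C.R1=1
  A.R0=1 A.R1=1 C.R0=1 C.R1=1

outcome vector order: (A.R0,A.R1,C.R0,C.R1)
SC (9): <0 0 0 0>; <0 0 0 1>; <0 0 1 1>; <0 1 0 0>; <0 1 0 1>; <0 1 1 1>; <1 1 0 0>; <1 1 0 1>; <1 1 1 1>
claimed∖SC = {<1 0 0 1>}

spurious: A.R0=1 A.R1=0 C.R0=0 C.R1=1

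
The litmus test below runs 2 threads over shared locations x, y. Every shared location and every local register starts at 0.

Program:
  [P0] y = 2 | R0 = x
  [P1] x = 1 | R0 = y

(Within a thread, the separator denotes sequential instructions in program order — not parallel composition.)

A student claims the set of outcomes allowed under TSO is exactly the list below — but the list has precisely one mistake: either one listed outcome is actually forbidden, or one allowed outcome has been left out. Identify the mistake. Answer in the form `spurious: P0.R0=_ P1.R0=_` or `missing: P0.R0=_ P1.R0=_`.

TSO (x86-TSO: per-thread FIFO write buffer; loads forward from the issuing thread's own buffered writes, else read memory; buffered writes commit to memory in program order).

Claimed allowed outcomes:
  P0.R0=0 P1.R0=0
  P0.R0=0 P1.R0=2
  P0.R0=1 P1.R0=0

outcome vector order: (P0.R0,P1.R0)
[TSO] allowed = {0/0; 0/2; 1/0; 1/2}
TSO∖claimed = {1/2}

missing: P0.R0=1 P1.R0=2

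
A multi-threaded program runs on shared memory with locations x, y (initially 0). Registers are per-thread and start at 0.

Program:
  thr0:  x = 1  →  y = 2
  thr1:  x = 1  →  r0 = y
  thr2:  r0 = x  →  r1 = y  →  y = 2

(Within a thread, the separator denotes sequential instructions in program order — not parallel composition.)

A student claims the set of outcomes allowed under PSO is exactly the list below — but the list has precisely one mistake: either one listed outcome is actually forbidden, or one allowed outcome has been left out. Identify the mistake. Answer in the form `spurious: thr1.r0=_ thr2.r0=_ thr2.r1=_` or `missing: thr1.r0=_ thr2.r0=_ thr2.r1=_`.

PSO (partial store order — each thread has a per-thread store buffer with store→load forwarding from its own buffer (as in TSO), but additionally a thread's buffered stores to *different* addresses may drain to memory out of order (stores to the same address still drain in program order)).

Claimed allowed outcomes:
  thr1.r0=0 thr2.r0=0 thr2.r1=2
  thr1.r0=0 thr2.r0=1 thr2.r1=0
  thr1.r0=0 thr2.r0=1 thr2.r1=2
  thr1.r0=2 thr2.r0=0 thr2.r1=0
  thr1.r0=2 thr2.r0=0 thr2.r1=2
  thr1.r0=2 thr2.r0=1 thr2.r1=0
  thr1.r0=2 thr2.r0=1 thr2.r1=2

outcome vector order: (thr1.r0,thr2.r0,thr2.r1)
PSO: 8 outcomes — {0/0/0, 0/0/2, 0/1/0, 0/1/2, 2/0/0, 2/0/2, 2/1/0, 2/1/2}
PSO∖claimed = {0/0/0}

missing: thr1.r0=0 thr2.r0=0 thr2.r1=0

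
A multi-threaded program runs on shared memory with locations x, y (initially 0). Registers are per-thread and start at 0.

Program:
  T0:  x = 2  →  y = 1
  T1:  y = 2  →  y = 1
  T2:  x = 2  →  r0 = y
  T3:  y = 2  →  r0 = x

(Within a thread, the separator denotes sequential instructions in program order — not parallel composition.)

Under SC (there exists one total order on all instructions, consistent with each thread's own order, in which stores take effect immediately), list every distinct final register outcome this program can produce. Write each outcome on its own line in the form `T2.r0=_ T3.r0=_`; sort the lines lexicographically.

outcome vector order: (T2.r0,T3.r0)
|SC outcomes| = 5

T2.r0=0 T3.r0=2
T2.r0=1 T3.r0=0
T2.r0=1 T3.r0=2
T2.r0=2 T3.r0=0
T2.r0=2 T3.r0=2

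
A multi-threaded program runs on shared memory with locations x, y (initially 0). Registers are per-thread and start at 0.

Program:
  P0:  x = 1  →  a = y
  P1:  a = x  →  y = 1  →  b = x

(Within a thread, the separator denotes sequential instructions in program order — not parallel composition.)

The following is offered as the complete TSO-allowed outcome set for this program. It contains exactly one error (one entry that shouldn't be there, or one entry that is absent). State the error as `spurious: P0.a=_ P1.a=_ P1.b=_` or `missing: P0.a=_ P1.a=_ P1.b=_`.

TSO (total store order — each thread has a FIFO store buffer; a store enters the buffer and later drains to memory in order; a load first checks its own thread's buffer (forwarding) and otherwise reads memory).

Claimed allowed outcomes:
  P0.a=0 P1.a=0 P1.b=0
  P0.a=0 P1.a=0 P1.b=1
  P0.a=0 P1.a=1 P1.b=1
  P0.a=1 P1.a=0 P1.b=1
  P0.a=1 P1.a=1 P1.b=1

outcome vector order: (P0.a,P1.a,P1.b)
TSO (6): 0/0/0 0/0/1 0/1/1 1/0/0 1/0/1 1/1/1
TSO∖claimed = {1/0/0}

missing: P0.a=1 P1.a=0 P1.b=0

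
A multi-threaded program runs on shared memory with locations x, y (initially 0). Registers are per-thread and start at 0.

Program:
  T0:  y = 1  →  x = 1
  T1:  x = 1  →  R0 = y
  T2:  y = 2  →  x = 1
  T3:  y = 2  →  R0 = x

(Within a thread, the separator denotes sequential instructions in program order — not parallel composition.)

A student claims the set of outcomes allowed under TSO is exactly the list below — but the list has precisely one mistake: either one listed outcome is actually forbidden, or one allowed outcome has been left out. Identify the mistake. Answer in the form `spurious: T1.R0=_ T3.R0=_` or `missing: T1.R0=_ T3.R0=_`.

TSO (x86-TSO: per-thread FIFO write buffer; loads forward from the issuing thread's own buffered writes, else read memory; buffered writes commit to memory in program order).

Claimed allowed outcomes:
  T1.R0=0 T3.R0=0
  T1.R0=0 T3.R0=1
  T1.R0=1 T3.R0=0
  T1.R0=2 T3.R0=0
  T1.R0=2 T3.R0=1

outcome vector order: (T1.R0,T3.R0)
under TSO → 0/0 0/1 1/0 1/1 2/0 2/1
TSO∖claimed = {1/1}

missing: T1.R0=1 T3.R0=1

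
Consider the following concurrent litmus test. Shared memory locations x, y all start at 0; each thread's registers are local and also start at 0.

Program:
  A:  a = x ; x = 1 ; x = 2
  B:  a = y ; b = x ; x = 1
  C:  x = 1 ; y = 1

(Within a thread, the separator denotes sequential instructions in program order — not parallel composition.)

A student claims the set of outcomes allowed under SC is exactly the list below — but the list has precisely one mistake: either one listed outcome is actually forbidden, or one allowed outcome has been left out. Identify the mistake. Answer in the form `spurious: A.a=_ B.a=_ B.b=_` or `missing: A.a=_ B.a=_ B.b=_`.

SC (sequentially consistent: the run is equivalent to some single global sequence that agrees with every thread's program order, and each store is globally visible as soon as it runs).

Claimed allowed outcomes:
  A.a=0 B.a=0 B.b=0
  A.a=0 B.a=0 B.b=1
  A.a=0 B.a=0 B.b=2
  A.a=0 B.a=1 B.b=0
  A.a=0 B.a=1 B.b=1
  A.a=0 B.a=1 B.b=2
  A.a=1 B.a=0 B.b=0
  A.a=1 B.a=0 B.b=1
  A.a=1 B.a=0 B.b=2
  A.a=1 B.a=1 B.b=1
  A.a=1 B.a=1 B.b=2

outcome vector order: (A.a,B.a,B.b)
[SC] allowed = {<0 0 0>; <0 0 1>; <0 0 2>; <0 1 1>; <0 1 2>; <1 0 0>; <1 0 1>; <1 0 2>; <1 1 1>; <1 1 2>}
claimed∖SC = {<0 1 0>}

spurious: A.a=0 B.a=1 B.b=0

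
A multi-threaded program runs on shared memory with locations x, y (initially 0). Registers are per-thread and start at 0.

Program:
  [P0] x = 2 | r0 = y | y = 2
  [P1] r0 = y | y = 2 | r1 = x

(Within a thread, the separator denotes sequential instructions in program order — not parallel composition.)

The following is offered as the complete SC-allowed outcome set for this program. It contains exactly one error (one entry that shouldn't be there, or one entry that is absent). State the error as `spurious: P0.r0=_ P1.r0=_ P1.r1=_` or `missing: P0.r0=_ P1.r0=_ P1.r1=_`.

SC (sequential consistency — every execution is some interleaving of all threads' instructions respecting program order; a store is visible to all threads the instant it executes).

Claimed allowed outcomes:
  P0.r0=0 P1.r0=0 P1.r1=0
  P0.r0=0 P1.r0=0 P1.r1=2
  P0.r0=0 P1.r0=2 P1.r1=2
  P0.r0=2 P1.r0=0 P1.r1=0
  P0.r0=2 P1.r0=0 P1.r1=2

spurious: P0.r0=0 P1.r0=0 P1.r1=0

outcome vector order: (P0.r0,P1.r0,P1.r1)
under SC → (0,0,2), (0,2,2), (2,0,0), (2,0,2)
claimed∖SC = {(0,0,0)}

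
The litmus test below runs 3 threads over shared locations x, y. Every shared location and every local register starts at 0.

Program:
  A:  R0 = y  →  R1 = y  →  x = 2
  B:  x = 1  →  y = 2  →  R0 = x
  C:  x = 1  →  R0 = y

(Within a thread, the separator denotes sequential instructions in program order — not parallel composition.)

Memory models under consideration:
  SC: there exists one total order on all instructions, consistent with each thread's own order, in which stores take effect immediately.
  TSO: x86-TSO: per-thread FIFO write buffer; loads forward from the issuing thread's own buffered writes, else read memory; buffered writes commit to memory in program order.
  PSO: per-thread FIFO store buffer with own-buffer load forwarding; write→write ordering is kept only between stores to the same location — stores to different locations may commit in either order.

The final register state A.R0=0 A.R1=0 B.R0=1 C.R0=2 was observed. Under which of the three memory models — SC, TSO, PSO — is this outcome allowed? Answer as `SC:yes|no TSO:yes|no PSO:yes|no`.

SC:yes TSO:yes PSO:yes

outcome vector order: (A.R0,A.R1,B.R0,C.R0)
SC (12): 0010; 0012; 0020; 0022; 0210; 0212; 0220; 0222; 2210; 2212; 2220; 2222
TSO (12): 0010; 0012; 0020; 0022; 0210; 0212; 0220; 0222; 2210; 2212; 2220; 2222
PSO (12): 0010; 0012; 0020; 0022; 0210; 0212; 0220; 0222; 2210; 2212; 2220; 2222
target 0012 ∈ {SC,TSO,PSO}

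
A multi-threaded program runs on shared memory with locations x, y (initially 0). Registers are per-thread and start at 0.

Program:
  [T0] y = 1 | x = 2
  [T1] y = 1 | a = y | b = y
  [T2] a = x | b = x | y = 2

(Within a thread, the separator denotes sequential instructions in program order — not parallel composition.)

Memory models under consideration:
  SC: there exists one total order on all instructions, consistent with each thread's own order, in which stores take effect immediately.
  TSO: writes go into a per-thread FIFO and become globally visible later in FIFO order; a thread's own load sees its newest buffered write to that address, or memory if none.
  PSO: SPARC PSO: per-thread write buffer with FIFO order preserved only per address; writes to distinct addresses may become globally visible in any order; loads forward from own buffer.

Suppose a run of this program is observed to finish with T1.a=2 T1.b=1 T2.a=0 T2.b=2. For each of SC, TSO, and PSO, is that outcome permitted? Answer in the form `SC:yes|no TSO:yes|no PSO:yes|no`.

SC:no TSO:no PSO:yes

outcome vector order: (T1.a,T1.b,T2.a,T2.b)
SC (10): 1/1/0/0 1/1/0/2 1/1/2/2 1/2/0/0 1/2/0/2 1/2/2/2 2/1/0/0 2/2/0/0 2/2/0/2 2/2/2/2
TSO (10): 1/1/0/0 1/1/0/2 1/1/2/2 1/2/0/0 1/2/0/2 1/2/2/2 2/1/0/0 2/2/0/0 2/2/0/2 2/2/2/2
PSO (12): 1/1/0/0 1/1/0/2 1/1/2/2 1/2/0/0 1/2/0/2 1/2/2/2 2/1/0/0 2/1/0/2 2/1/2/2 2/2/0/0 2/2/0/2 2/2/2/2
target 2/1/0/2 ∈ {PSO}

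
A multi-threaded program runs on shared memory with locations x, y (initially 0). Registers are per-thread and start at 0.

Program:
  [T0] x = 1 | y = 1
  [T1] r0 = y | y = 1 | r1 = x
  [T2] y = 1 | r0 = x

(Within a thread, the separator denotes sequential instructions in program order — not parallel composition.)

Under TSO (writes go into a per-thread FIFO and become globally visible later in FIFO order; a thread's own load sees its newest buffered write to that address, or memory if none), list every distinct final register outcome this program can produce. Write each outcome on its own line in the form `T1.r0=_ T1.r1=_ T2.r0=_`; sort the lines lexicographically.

T1.r0=0 T1.r1=0 T2.r0=0
T1.r0=0 T1.r1=0 T2.r0=1
T1.r0=0 T1.r1=1 T2.r0=0
T1.r0=0 T1.r1=1 T2.r0=1
T1.r0=1 T1.r1=0 T2.r0=0
T1.r0=1 T1.r1=0 T2.r0=1
T1.r0=1 T1.r1=1 T2.r0=0
T1.r0=1 T1.r1=1 T2.r0=1

outcome vector order: (T1.r0,T1.r1,T2.r0)
|TSO outcomes| = 8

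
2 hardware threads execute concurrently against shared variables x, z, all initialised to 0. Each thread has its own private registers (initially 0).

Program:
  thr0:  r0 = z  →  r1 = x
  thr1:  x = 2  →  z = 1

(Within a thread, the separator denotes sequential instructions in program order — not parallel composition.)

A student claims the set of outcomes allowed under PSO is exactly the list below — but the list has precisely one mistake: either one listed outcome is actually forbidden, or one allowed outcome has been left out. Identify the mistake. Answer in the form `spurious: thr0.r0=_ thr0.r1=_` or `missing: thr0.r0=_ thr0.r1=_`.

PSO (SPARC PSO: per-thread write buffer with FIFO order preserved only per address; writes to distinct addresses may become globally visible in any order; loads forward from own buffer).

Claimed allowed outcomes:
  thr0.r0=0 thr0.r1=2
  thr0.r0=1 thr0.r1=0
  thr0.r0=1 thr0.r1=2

missing: thr0.r0=0 thr0.r1=0

outcome vector order: (thr0.r0,thr0.r1)
[PSO] allowed = {(0,0), (0,2), (1,0), (1,2)}
PSO∖claimed = {(0,0)}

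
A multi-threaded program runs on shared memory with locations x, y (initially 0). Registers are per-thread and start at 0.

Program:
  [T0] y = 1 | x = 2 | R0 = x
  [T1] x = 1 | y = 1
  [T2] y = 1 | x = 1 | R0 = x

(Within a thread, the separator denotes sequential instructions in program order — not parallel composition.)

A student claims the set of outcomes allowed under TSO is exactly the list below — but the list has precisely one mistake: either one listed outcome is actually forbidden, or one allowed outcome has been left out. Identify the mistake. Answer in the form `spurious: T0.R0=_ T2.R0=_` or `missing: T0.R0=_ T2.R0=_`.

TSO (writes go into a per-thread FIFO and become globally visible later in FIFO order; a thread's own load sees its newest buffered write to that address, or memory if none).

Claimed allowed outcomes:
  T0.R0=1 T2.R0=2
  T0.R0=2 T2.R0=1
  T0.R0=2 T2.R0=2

outcome vector order: (T0.R0,T2.R0)
[TSO] allowed = {<1 1>; <1 2>; <2 1>; <2 2>}
TSO∖claimed = {<1 1>}

missing: T0.R0=1 T2.R0=1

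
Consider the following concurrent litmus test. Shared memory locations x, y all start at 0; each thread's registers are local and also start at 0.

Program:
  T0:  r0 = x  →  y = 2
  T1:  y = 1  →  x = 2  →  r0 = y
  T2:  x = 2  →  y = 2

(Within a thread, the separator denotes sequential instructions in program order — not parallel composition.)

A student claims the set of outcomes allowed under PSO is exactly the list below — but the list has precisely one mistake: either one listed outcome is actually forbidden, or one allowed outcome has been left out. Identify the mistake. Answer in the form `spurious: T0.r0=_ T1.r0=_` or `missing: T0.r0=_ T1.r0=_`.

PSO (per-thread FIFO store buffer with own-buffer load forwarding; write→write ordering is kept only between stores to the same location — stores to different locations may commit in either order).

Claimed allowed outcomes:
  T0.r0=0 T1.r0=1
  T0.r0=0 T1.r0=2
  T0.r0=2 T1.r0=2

missing: T0.r0=2 T1.r0=1

outcome vector order: (T0.r0,T1.r0)
PSO: 4 outcomes — {(0,1) (0,2) (2,1) (2,2)}
PSO∖claimed = {(2,1)}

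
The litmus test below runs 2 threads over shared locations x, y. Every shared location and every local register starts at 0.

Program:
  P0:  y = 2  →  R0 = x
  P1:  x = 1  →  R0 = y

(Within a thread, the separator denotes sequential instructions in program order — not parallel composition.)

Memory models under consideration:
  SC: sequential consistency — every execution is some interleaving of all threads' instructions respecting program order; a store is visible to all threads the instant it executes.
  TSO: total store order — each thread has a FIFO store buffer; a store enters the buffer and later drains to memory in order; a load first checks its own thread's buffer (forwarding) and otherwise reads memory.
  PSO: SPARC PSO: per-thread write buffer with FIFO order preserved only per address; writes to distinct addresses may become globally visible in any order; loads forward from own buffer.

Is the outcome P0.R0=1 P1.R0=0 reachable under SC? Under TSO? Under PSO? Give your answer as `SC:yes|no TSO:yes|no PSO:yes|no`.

SC:yes TSO:yes PSO:yes

outcome vector order: (P0.R0,P1.R0)
SC (3): 0/2; 1/0; 1/2
TSO (4): 0/0; 0/2; 1/0; 1/2
PSO (4): 0/0; 0/2; 1/0; 1/2
target 1/0 ∈ {SC,TSO,PSO}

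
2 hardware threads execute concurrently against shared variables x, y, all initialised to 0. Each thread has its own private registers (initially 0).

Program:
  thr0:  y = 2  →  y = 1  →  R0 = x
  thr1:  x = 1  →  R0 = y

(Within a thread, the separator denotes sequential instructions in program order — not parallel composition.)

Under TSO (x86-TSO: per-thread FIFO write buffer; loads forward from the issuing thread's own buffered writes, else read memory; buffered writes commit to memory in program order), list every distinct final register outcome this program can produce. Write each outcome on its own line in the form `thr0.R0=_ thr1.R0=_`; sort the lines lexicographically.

thr0.R0=0 thr1.R0=0
thr0.R0=0 thr1.R0=1
thr0.R0=0 thr1.R0=2
thr0.R0=1 thr1.R0=0
thr0.R0=1 thr1.R0=1
thr0.R0=1 thr1.R0=2

outcome vector order: (thr0.R0,thr1.R0)
|TSO outcomes| = 6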